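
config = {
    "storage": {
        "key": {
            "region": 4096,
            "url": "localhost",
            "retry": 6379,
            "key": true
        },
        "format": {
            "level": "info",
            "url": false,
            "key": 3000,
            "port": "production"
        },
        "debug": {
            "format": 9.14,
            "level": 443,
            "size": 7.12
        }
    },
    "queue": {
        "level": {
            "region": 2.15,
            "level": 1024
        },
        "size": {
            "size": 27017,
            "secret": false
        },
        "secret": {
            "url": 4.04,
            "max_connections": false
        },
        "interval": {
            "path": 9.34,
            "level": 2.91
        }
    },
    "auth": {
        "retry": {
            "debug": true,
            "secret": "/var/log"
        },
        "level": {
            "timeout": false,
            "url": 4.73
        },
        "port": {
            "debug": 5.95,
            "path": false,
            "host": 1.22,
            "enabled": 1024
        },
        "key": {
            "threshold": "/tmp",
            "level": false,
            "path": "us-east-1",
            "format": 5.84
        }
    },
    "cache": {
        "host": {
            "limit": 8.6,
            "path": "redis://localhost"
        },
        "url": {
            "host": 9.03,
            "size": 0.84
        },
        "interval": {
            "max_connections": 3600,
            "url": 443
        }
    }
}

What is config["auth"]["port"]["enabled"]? 1024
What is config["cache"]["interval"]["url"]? 443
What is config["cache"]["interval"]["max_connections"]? 3600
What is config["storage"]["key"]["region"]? 4096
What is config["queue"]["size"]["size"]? 27017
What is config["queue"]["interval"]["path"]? 9.34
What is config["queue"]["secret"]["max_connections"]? False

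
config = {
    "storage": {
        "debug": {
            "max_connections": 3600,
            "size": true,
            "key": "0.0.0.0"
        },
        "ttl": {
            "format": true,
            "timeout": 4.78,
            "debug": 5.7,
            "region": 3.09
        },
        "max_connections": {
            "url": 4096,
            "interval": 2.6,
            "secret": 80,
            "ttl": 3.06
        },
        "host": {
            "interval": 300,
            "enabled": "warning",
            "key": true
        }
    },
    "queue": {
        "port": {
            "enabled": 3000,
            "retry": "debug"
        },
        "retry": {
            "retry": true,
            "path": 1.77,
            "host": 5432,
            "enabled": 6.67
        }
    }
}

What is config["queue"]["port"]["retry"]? "debug"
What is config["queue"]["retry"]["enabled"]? 6.67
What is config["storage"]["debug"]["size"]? True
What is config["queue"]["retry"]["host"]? 5432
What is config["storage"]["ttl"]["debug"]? 5.7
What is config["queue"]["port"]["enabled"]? 3000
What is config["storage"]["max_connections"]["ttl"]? 3.06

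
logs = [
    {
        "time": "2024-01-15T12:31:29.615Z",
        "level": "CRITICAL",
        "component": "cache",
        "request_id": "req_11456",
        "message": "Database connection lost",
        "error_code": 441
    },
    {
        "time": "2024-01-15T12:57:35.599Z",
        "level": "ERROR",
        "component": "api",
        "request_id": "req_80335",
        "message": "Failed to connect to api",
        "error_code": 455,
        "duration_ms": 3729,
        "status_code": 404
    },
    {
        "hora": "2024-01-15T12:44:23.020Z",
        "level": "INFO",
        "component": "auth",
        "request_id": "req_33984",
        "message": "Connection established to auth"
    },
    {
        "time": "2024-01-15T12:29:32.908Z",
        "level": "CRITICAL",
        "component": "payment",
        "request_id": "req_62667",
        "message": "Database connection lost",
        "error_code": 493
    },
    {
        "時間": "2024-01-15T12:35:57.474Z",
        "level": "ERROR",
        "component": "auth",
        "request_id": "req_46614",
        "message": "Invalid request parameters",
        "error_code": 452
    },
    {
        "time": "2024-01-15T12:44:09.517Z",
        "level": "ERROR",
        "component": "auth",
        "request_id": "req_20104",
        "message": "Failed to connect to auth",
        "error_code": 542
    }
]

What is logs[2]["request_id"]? "req_33984"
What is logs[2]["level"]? "INFO"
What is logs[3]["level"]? "CRITICAL"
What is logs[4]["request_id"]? "req_46614"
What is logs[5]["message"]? "Failed to connect to auth"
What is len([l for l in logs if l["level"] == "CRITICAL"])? 2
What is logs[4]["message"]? "Invalid request parameters"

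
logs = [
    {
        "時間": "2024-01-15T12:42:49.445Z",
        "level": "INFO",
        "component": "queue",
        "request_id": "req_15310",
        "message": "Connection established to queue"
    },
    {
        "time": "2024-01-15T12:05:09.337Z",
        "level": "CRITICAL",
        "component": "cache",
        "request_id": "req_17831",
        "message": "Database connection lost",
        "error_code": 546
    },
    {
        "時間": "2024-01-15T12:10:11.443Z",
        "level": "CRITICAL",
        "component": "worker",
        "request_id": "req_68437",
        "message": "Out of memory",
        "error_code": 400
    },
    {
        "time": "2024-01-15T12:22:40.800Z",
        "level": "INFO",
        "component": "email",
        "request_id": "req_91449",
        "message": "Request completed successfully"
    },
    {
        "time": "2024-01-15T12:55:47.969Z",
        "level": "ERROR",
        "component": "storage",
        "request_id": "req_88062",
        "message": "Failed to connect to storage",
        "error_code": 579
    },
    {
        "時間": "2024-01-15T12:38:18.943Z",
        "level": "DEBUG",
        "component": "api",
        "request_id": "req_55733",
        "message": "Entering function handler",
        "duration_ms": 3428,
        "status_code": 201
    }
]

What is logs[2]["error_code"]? 400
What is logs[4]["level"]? "ERROR"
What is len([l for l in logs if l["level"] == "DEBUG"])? 1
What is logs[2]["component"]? "worker"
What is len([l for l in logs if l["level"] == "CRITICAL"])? 2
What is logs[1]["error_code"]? 546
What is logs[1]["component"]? "cache"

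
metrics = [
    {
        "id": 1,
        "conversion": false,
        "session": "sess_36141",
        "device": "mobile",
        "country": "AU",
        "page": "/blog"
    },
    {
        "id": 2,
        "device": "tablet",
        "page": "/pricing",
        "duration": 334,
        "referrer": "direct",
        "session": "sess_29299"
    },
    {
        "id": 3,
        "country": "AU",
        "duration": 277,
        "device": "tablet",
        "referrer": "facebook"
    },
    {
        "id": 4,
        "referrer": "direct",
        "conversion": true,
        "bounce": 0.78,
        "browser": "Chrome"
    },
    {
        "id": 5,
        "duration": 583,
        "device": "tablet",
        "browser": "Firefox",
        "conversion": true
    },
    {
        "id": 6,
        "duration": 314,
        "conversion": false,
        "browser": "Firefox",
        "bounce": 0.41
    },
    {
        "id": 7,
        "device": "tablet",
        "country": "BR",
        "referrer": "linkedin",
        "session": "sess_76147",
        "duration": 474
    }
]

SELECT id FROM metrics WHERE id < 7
[1, 2, 3, 4, 5, 6]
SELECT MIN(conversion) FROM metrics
False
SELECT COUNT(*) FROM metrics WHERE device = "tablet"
4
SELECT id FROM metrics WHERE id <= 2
[1, 2]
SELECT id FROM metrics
[1, 2, 3, 4, 5, 6, 7]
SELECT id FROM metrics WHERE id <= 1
[1]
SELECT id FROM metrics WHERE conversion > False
[4, 5]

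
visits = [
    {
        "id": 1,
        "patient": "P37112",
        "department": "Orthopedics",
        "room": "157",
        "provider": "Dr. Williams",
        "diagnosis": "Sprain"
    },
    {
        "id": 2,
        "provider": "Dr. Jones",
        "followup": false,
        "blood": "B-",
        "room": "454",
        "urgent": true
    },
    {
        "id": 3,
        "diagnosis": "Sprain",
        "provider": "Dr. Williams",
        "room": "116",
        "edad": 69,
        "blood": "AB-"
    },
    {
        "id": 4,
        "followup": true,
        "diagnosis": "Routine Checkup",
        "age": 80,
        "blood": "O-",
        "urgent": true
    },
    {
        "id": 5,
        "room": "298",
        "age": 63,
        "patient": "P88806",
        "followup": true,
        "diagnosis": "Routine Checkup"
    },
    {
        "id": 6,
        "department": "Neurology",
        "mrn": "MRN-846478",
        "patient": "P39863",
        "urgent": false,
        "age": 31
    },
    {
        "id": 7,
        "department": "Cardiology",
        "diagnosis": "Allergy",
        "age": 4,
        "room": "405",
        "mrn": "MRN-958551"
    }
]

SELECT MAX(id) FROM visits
7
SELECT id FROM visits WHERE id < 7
[1, 2, 3, 4, 5, 6]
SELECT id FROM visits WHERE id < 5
[1, 2, 3, 4]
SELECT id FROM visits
[1, 2, 3, 4, 5, 6, 7]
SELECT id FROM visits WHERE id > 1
[2, 3, 4, 5, 6, 7]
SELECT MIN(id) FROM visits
1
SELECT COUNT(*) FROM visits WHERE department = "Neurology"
1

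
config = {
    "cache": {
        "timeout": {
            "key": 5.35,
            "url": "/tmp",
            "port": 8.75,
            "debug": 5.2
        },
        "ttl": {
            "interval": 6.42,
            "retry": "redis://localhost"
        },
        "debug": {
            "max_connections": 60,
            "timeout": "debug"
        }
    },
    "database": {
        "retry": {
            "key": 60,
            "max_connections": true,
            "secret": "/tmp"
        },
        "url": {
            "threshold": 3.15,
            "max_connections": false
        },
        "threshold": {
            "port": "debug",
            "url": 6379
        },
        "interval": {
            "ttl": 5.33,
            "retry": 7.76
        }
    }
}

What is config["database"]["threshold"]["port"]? "debug"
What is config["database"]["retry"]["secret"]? "/tmp"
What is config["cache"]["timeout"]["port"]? 8.75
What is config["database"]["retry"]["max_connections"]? True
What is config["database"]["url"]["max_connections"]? False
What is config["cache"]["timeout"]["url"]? "/tmp"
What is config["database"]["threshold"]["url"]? 6379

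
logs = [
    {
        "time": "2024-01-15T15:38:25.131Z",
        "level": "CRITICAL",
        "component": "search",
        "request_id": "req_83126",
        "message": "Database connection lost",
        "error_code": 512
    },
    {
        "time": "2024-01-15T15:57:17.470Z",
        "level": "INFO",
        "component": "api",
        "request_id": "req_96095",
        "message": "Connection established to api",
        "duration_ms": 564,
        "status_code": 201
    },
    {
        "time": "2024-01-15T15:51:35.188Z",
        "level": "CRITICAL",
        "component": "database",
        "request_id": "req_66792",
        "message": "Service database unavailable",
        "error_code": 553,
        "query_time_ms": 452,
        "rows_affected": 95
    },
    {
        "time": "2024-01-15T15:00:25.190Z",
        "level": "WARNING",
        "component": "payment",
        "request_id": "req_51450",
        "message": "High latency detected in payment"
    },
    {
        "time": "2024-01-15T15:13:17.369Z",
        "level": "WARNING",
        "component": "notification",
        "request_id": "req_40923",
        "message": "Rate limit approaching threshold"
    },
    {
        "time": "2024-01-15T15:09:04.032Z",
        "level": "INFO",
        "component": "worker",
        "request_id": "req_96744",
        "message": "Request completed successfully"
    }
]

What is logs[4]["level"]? "WARNING"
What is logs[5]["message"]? "Request completed successfully"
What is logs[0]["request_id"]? "req_83126"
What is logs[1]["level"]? "INFO"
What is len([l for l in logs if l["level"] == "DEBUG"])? 0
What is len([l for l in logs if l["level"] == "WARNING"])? 2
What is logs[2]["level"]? "CRITICAL"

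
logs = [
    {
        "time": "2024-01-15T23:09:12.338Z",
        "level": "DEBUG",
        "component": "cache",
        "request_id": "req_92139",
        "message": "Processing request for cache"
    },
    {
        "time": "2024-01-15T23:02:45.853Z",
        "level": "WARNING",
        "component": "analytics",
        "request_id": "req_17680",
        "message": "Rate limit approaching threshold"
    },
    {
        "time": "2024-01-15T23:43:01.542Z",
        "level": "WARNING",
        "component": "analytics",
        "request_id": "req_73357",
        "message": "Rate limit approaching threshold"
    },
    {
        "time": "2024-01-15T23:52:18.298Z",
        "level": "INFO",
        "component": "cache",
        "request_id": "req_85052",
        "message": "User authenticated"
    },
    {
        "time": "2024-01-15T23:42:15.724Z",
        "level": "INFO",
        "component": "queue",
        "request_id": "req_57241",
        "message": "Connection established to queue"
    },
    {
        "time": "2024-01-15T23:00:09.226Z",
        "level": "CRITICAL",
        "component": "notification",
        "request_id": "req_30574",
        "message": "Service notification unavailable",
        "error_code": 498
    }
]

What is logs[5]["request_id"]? "req_30574"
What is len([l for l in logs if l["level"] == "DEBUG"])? 1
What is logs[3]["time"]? "2024-01-15T23:52:18.298Z"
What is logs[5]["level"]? "CRITICAL"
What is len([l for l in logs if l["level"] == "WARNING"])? 2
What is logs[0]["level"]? "DEBUG"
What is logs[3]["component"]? "cache"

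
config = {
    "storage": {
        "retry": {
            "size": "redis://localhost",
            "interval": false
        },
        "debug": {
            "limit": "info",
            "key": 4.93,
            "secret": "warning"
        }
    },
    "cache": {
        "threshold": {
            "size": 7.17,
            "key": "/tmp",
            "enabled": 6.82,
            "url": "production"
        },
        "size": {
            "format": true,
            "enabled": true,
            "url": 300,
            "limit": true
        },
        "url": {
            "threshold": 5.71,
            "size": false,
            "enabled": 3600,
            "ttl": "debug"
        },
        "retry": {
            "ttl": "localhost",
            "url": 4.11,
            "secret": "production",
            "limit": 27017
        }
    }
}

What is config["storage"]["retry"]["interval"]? False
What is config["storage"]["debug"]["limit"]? "info"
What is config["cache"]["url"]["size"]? False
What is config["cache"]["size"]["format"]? True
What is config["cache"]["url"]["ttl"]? "debug"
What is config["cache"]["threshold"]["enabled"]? 6.82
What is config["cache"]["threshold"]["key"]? "/tmp"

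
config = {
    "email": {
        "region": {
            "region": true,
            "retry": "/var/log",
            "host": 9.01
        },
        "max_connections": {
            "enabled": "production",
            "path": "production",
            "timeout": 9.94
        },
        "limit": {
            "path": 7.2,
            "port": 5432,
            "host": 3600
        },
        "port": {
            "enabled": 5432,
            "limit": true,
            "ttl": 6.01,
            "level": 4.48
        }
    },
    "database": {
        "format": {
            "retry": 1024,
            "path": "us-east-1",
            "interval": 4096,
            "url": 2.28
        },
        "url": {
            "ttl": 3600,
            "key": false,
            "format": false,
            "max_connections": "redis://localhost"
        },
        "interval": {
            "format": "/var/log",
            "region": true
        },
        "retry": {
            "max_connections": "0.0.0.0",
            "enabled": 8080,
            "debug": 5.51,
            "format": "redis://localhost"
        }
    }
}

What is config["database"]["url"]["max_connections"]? "redis://localhost"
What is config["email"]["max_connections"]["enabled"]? "production"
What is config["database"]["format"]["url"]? 2.28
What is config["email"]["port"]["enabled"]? 5432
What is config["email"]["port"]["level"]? 4.48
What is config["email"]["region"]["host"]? 9.01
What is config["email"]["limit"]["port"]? 5432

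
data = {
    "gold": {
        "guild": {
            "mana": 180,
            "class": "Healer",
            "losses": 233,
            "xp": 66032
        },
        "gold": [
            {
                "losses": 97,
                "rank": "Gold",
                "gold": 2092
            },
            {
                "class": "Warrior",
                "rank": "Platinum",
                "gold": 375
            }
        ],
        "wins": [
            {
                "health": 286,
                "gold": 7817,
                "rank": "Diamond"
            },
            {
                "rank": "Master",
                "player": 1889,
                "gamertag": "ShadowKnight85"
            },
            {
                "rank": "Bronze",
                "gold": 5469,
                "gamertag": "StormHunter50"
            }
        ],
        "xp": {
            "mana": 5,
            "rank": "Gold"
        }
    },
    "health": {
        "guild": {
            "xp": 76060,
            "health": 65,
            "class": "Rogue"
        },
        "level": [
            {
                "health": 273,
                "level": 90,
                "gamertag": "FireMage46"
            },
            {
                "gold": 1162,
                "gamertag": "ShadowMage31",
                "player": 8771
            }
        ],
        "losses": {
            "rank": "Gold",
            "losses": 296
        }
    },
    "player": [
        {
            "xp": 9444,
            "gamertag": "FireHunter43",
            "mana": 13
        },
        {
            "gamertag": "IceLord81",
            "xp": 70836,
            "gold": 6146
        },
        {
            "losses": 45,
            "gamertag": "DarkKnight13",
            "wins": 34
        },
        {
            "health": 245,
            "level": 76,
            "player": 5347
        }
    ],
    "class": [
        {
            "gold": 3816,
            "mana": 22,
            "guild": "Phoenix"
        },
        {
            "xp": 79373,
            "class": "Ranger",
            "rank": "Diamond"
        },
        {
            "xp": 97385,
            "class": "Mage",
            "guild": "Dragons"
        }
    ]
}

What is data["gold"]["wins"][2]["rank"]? "Bronze"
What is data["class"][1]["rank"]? "Diamond"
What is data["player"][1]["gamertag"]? "IceLord81"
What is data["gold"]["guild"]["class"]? "Healer"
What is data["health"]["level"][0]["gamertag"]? "FireMage46"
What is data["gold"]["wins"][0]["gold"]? 7817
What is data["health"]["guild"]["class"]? "Rogue"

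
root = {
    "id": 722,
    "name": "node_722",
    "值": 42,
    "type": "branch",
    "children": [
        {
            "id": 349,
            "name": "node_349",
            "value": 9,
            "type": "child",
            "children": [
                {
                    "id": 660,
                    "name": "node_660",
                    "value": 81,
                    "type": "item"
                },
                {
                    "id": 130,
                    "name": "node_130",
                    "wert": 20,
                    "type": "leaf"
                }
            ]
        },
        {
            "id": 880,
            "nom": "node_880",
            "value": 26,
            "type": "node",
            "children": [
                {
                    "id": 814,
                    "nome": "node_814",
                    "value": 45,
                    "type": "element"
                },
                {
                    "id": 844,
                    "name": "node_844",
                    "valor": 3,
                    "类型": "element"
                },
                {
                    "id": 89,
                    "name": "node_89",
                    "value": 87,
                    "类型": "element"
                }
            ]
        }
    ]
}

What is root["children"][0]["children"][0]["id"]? 660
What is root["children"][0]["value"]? 9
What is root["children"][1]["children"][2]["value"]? 87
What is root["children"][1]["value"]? 26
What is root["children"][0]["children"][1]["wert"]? 20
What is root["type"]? "branch"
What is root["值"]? 42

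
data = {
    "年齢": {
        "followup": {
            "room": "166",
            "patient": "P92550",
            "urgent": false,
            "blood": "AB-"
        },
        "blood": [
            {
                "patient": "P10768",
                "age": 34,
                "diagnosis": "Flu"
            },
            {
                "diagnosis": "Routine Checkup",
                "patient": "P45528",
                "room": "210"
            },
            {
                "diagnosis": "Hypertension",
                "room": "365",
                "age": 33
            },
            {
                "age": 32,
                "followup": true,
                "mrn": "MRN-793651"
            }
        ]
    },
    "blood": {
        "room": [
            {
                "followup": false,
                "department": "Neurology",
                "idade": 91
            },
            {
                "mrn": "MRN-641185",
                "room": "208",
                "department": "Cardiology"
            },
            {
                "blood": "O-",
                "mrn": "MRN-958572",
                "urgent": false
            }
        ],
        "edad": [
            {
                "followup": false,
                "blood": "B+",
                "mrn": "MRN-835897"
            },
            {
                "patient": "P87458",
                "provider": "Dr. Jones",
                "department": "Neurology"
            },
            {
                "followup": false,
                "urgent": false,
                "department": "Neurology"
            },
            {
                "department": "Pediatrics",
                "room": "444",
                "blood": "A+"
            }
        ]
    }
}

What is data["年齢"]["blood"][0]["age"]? 34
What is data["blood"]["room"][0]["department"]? "Neurology"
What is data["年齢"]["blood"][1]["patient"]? "P45528"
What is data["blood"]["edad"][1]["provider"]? "Dr. Jones"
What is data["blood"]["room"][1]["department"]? "Cardiology"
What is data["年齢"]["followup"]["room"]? "166"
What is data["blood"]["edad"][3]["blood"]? "A+"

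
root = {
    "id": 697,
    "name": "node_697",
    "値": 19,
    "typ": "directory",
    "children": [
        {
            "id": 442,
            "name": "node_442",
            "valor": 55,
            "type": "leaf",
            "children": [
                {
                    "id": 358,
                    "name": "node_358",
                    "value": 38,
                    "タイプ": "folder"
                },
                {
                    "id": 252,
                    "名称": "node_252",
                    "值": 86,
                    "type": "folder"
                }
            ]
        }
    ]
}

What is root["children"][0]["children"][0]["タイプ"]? "folder"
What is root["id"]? 697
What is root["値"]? 19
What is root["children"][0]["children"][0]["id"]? 358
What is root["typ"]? "directory"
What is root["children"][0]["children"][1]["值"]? 86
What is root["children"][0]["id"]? 442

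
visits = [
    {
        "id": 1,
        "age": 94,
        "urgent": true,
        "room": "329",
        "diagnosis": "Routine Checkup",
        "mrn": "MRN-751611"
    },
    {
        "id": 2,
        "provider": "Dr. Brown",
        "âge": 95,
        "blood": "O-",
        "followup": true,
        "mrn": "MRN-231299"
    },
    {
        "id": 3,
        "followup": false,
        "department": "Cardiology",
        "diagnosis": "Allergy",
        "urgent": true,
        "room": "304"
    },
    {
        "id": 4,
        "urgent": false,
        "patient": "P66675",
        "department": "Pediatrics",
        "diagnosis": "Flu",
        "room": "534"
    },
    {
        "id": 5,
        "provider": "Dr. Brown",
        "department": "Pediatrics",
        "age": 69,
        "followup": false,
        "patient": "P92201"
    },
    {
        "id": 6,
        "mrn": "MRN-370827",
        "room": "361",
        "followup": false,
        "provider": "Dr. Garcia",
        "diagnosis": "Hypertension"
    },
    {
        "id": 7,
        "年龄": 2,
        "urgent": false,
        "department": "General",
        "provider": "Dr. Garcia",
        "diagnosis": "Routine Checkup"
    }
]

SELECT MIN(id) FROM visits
1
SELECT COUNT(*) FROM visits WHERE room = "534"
1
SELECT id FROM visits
[1, 2, 3, 4, 5, 6, 7]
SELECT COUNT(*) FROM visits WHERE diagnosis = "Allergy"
1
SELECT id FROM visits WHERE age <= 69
[5]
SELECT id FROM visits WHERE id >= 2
[2, 3, 4, 5, 6, 7]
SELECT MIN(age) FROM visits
69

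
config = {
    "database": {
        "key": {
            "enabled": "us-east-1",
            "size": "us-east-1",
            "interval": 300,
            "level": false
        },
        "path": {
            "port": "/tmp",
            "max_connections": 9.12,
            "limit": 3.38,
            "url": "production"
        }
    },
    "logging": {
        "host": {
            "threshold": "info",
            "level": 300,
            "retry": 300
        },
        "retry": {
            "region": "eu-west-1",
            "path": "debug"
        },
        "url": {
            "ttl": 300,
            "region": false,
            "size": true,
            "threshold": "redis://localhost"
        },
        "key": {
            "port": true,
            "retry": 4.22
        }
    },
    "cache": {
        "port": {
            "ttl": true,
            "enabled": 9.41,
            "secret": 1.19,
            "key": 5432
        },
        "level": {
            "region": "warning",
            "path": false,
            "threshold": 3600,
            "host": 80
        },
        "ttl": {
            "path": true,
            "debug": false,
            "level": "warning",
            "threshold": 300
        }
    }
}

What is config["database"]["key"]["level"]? False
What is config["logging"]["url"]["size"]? True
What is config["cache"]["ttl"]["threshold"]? 300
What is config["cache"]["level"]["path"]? False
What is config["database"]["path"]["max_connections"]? 9.12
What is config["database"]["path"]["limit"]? 3.38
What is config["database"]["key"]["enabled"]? "us-east-1"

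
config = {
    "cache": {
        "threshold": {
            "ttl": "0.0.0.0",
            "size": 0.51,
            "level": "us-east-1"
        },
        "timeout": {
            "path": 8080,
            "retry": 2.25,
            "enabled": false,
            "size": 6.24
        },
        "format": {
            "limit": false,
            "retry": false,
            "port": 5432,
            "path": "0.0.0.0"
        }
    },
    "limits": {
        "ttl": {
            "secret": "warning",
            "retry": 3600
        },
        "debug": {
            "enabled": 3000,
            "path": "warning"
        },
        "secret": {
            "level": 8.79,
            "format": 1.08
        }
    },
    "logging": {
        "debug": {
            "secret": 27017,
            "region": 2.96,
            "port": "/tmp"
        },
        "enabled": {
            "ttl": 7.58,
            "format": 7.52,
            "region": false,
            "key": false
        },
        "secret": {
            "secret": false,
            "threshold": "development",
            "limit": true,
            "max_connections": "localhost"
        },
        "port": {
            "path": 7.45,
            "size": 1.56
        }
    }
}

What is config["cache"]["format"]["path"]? "0.0.0.0"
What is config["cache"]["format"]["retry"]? False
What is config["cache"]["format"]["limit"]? False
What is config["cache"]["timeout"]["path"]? 8080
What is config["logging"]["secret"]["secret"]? False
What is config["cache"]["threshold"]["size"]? 0.51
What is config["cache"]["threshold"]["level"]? "us-east-1"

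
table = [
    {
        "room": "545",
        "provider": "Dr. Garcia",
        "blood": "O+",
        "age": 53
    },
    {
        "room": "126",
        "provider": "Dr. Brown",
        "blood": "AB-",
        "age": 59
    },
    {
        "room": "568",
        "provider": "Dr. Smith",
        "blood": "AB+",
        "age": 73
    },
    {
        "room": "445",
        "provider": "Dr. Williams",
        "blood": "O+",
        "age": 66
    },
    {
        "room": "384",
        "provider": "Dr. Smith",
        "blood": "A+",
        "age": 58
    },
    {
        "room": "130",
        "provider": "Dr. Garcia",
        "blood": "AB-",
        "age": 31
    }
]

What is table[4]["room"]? "384"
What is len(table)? 6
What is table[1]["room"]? "126"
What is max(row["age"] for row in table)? 73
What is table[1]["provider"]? "Dr. Brown"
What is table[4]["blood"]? "A+"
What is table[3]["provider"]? "Dr. Williams"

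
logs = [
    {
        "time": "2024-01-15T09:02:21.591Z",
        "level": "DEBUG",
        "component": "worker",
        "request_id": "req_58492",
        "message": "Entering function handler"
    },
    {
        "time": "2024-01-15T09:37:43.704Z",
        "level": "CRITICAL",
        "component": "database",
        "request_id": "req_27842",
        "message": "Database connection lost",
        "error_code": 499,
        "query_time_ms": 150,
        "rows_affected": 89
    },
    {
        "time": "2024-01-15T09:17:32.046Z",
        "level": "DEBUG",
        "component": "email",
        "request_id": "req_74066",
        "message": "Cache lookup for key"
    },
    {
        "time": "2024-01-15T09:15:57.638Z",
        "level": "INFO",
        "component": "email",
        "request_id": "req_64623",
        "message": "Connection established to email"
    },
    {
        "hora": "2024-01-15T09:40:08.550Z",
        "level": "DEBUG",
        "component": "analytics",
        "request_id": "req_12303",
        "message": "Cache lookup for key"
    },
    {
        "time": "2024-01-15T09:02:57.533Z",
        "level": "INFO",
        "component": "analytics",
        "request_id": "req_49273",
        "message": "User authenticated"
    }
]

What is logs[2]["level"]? "DEBUG"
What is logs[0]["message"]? "Entering function handler"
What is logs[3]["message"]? "Connection established to email"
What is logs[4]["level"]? "DEBUG"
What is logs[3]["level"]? "INFO"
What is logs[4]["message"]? "Cache lookup for key"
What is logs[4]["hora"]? "2024-01-15T09:40:08.550Z"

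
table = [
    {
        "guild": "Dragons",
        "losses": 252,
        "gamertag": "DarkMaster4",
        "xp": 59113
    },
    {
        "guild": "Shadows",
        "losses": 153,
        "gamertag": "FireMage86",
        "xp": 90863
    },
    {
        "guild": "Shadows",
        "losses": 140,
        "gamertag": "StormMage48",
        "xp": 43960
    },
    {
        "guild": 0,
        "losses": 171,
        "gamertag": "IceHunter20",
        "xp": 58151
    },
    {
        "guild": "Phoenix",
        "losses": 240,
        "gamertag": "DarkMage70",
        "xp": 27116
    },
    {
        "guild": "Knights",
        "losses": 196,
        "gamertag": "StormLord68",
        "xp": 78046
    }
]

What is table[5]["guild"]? "Knights"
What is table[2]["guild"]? "Shadows"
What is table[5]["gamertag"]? "StormLord68"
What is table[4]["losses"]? 240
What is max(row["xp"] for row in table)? 90863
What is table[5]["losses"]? 196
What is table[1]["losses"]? 153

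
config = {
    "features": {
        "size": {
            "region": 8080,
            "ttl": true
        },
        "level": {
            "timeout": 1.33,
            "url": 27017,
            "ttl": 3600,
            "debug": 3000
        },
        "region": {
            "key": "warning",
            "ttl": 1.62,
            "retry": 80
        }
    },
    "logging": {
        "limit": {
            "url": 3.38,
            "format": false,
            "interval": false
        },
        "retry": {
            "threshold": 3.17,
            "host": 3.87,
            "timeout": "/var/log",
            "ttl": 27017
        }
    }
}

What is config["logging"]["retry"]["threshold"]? 3.17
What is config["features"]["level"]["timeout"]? 1.33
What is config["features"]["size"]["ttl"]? True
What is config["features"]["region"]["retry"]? 80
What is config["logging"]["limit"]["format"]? False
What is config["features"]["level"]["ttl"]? 3600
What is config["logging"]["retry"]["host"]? 3.87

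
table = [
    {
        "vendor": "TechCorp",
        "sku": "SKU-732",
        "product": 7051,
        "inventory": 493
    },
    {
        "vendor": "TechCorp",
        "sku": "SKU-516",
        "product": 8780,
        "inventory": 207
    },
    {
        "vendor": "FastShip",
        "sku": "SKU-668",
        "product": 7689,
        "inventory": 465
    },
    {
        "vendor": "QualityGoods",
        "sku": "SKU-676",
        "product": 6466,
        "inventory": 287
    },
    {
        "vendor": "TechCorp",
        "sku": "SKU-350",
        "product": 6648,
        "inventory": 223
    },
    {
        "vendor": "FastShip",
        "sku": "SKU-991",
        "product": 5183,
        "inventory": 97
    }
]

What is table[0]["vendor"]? "TechCorp"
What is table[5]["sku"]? "SKU-991"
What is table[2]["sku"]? "SKU-668"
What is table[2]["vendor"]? "FastShip"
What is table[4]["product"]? 6648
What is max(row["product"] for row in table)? 8780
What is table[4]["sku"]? "SKU-350"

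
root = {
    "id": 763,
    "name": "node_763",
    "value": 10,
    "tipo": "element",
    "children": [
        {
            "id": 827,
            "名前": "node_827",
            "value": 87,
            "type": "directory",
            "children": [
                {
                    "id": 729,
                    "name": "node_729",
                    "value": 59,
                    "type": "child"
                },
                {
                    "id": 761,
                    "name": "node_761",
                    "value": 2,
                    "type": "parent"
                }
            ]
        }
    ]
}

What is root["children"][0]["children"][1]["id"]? 761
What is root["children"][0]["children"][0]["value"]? 59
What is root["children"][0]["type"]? "directory"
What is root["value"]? 10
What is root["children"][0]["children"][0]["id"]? 729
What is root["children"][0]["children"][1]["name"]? "node_761"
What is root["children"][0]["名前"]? "node_827"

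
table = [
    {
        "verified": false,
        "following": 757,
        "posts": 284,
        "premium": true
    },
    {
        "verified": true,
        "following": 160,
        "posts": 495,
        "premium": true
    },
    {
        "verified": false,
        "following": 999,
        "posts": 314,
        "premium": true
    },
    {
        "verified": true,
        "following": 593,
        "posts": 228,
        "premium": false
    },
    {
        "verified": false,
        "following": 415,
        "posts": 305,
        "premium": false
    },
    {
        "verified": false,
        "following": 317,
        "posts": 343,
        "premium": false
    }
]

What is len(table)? 6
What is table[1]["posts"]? 495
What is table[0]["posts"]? 284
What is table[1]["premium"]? True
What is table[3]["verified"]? True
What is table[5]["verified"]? False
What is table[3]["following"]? 593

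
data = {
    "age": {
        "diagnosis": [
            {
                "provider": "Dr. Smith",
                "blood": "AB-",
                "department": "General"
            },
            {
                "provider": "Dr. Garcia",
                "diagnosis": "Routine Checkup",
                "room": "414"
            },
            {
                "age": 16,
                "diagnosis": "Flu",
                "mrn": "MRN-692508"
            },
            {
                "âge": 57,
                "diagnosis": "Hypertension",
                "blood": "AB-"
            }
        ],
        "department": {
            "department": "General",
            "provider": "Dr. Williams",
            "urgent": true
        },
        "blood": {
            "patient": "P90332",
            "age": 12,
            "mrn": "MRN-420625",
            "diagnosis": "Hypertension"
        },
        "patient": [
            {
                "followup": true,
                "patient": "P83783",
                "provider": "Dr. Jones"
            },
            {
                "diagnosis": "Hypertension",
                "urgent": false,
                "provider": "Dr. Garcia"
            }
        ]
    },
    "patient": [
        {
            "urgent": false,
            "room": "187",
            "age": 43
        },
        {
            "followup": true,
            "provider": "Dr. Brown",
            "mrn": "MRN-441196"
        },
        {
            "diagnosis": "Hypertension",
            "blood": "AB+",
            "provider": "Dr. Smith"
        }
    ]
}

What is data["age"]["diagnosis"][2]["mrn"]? "MRN-692508"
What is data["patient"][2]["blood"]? "AB+"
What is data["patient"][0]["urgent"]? False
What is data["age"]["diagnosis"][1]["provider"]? "Dr. Garcia"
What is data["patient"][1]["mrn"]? "MRN-441196"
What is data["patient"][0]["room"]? "187"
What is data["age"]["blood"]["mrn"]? "MRN-420625"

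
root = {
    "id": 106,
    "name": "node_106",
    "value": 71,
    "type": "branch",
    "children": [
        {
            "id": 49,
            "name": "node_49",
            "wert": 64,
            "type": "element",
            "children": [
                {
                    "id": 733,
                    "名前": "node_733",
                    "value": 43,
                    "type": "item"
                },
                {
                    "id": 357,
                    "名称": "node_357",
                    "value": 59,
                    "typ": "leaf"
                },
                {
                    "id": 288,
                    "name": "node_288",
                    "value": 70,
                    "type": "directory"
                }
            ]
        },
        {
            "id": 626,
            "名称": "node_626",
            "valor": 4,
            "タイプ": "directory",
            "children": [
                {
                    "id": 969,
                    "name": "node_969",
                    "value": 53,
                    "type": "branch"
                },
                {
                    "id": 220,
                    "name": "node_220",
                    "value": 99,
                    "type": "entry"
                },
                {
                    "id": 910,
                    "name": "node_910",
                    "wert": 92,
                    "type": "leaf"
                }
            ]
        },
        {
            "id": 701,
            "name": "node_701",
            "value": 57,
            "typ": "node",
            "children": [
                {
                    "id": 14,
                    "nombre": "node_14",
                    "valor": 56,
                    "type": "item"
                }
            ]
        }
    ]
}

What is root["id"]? 106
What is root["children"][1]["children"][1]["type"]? "entry"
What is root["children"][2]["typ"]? "node"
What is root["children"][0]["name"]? "node_49"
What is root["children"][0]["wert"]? 64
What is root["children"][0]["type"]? "element"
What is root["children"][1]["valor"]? 4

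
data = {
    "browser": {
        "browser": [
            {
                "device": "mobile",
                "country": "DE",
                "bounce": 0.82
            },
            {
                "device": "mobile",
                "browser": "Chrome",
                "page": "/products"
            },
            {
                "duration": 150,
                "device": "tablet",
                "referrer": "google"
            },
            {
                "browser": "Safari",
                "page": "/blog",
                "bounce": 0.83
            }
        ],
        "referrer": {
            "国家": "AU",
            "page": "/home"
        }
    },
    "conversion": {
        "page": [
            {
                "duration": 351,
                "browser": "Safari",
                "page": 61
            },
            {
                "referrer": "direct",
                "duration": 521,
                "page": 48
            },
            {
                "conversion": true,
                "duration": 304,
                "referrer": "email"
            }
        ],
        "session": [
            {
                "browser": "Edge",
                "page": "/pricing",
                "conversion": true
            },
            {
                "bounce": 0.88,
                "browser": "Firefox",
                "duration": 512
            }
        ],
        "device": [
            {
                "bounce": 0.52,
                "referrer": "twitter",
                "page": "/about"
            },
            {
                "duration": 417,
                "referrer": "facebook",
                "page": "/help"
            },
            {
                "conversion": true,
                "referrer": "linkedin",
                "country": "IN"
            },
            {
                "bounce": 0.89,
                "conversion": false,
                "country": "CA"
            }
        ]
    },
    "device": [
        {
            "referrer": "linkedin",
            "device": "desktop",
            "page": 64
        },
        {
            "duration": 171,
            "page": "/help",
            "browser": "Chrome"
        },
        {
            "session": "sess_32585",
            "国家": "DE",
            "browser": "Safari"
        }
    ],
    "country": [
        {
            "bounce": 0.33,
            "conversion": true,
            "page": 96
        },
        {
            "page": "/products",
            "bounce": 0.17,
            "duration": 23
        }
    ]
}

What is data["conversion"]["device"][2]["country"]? "IN"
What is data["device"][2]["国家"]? "DE"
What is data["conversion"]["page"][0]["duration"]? 351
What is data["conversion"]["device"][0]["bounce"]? 0.52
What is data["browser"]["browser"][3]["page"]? "/blog"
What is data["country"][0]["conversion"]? True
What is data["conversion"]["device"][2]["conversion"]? True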